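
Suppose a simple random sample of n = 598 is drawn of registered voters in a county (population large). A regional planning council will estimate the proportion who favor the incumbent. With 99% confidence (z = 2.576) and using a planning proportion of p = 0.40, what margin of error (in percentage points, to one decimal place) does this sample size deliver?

5.2

SE(p̂) = √[p(1−p)/n] = √[0.2400/598] = 0.02003.
E = z × SE = 2.576 × 0.02003 = 0.05161, or 5.2 percentage points.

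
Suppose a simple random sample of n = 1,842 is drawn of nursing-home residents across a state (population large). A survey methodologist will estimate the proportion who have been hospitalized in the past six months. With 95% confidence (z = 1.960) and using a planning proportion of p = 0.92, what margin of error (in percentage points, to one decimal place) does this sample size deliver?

1.2

SE(p̂) = √[p(1−p)/n] = √[0.0736/1842] = 0.00632.
E = z × SE = 1.960 × 0.00632 = 0.01239, or 1.2 percentage points.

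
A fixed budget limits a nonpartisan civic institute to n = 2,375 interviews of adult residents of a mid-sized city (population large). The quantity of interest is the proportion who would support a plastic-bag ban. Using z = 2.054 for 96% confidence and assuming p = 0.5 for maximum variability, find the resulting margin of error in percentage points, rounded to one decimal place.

2.1

SE(p̂) = √[p(1−p)/n] = √[0.2500/2375] = 0.01026.
E = z × SE = 2.054 × 0.01026 = 0.02107, or 2.1 percentage points.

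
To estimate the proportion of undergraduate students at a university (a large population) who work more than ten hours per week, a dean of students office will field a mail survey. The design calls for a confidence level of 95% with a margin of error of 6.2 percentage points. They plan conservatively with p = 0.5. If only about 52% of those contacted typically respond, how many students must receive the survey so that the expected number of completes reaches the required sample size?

481

For 95% confidence, z = 1.960.
Completed interviews needed: n₀ = 1.960² × 0.2500 / 0.062² ≈ 249.84 → 250.
At a 52% response rate, contacts needed = 250 / 0.52 ≈ 480.77 → 481.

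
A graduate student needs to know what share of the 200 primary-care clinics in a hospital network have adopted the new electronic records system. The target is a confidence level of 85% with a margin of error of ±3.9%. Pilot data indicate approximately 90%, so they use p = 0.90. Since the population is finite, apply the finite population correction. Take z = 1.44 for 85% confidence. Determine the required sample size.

77

Unadjusted: n₀ = 1.44² × 0.90 × 0.10 / 0.039² ≈ 122.70, so n₀ = 123.
Finite population correction with N = 200: n = n₀ / (1 + (n₀−1)/N) = 123 / (1 + 122/200) = 123 / 1.6100 ≈ 76.40.
Rounding up, n = 77.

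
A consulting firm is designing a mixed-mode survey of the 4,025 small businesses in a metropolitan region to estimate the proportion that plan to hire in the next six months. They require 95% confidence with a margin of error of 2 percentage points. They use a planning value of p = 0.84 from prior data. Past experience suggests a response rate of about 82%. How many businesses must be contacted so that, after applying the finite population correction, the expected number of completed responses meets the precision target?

1193

For 95% confidence, z = 1.960.
Completed interviews needed (unadjusted): n₀ = 1.960² × 0.1344 / 0.020² ≈ 1290.78 → 1291.
FPC for N = 4,025: n = 1291 / (1 + 1290/4025) = 1291 / 1.3205 ≈ 977.66 → 978.
At an 82% response rate, contacts needed = 978 / 0.82 ≈ 1192.68 → 1193.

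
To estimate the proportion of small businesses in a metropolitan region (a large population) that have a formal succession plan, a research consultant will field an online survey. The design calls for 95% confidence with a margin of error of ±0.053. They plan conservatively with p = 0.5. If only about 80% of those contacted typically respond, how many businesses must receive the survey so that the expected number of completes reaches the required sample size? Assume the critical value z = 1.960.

428

Completed interviews needed: n₀ = 1.960² × 0.2500 / 0.053² ≈ 341.90 → 342.
At an 80% response rate, contacts needed = 342 / 0.80 ≈ 427.50 → 428.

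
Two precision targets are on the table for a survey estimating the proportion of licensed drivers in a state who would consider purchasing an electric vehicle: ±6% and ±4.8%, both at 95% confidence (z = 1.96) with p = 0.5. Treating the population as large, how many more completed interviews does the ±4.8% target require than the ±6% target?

150

At ±6%: n = 1.96² × 0.2500 / 0.060² ≈ 266.78 → 267.
At ±4.8%: n = 1.96² × 0.2500 / 0.048² ≈ 416.84 → 417.
Additional respondents: 417 − 267 = 150.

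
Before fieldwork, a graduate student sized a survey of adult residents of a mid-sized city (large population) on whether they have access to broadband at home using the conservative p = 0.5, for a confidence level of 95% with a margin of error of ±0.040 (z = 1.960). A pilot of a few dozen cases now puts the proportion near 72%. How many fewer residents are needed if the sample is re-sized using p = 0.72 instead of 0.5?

Conservative (p = 0.5): n = 1.960² × 0.25 / 0.040² ≈ 600.25 → 601.
Using p = 0.72: p(1−p) = 0.2016, so n = 1.960² × 0.2016 / 0.040² ≈ 484.04 → 485.
Reduction: 601 − 485 = 116.

116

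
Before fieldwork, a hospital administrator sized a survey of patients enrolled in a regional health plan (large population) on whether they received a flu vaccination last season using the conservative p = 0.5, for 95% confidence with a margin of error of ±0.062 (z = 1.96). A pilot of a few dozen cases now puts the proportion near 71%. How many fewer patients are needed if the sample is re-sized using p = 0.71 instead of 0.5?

Conservative (p = 0.5): n = 1.96² × 0.25 / 0.062² ≈ 249.84 → 250.
Using p = 0.71: p(1−p) = 0.2059, so n = 1.96² × 0.2059 / 0.062² ≈ 205.77 → 206.
Reduction: 250 − 206 = 44.

44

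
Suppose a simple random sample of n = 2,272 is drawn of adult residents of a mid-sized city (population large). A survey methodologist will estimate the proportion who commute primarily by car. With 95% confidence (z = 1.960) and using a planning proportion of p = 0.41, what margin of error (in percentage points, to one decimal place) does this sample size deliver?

2.0

SE(p̂) = √[p(1−p)/n] = √[0.2419/2272] = 0.01032.
E = z × SE = 1.960 × 0.01032 = 0.02022, or 2.0 percentage points.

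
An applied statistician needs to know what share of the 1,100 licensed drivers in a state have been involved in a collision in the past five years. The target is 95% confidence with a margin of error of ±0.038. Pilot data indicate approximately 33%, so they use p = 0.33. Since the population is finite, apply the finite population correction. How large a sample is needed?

For 95% confidence, z = 1.960.
Unadjusted: n₀ = 1.960² × 0.33 × 0.67 / 0.038² ≈ 588.21, so n₀ = 589.
Finite population correction with N = 1,100: n = n₀ / (1 + (n₀−1)/N) = 589 / (1 + 588/1100) = 589 / 1.5345 ≈ 383.83.
Rounding up, n = 384.

384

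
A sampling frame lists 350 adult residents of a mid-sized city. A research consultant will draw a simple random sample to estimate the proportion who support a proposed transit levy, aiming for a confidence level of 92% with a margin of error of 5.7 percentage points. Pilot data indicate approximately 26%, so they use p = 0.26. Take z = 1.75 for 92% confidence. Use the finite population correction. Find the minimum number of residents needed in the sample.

Unadjusted: n₀ = 1.75² × 0.26 × 0.74 / 0.057² ≈ 181.36, so n₀ = 182.
Finite population correction with N = 350: n = n₀ / (1 + (n₀−1)/N) = 182 / (1 + 181/350) = 182 / 1.5171 ≈ 119.96.
Rounding up, n = 120.

120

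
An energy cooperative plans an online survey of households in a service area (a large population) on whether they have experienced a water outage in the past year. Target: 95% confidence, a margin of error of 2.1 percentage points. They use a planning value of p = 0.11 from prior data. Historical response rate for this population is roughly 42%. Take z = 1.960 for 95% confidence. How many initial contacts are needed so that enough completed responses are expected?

2031

Completed interviews needed: n₀ = 1.960² × 0.0979 / 0.021² ≈ 852.82 → 853.
At a 42% response rate, contacts needed = 853 / 0.42 ≈ 2030.95 → 2031.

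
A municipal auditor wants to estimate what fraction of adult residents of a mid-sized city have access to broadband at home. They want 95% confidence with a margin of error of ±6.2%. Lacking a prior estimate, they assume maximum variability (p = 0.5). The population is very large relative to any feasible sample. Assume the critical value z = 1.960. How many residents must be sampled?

250

With p = 0.5, p(1−p) = 0.25.
n = z²·p(1−p)/E² = 1.960² × 0.2500 / 0.062² = 3.8416 × 0.2500 / 0.003844 ≈ 249.84.
Rounding up gives n = 250.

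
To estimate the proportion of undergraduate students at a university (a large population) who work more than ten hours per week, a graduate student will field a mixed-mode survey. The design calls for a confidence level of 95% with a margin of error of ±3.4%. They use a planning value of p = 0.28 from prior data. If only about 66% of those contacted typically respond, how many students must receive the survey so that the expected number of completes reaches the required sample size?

For 95% confidence, z = 1.960.
Completed interviews needed: n₀ = 1.960² × 0.2016 / 0.034² ≈ 669.95 → 670.
At a 66% response rate, contacts needed = 670 / 0.66 ≈ 1015.15 → 1016.

1016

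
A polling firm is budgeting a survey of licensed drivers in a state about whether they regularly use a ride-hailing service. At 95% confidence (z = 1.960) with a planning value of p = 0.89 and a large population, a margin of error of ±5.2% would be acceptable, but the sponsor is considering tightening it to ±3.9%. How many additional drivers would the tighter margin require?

At ±5.2%: n = 1.960² × 0.0979 / 0.052² ≈ 139.09 → 140.
At ±3.9%: n = 1.960² × 0.0979 / 0.039² ≈ 247.27 → 248.
Additional respondents: 248 − 140 = 108.

108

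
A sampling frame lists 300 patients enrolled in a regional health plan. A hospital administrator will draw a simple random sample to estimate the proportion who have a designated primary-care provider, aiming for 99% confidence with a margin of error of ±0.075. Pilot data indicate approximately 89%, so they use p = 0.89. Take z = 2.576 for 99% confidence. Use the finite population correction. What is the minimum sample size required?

84

Unadjusted: n₀ = 2.576² × 0.89 × 0.11 / 0.075² ≈ 115.49, so n₀ = 116.
Finite population correction with N = 300: n = n₀ / (1 + (n₀−1)/N) = 116 / (1 + 115/300) = 116 / 1.3833 ≈ 83.86.
Rounding up, n = 84.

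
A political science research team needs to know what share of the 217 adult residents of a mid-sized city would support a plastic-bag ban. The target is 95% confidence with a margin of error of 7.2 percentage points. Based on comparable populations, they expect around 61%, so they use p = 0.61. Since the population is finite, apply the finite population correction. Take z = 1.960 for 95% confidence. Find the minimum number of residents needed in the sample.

98

Unadjusted: n₀ = 1.960² × 0.61 × 0.39 / 0.072² ≈ 176.30, so n₀ = 177.
Finite population correction with N = 217: n = n₀ / (1 + (n₀−1)/N) = 177 / (1 + 176/217) = 177 / 1.8111 ≈ 97.73.
Rounding up, n = 98.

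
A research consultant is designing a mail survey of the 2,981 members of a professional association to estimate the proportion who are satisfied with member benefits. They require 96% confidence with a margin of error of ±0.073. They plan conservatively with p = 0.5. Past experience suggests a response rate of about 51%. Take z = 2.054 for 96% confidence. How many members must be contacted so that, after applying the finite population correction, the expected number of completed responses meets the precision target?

Completed interviews needed (unadjusted): n₀ = 2.054² × 0.2500 / 0.073² ≈ 197.92 → 198.
FPC for N = 2,981: n = 198 / (1 + 197/2981) = 198 / 1.0661 ≈ 185.73 → 186.
At a 51% response rate, contacts needed = 186 / 0.51 ≈ 364.71 → 365.

365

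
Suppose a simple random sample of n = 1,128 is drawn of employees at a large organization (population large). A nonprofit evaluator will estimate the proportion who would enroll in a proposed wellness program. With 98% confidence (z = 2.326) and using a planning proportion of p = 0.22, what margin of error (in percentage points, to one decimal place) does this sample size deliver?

SE(p̂) = √[p(1−p)/n] = √[0.1716/1128] = 0.01233.
E = z × SE = 2.326 × 0.01233 = 0.02869, or 2.9 percentage points.

2.9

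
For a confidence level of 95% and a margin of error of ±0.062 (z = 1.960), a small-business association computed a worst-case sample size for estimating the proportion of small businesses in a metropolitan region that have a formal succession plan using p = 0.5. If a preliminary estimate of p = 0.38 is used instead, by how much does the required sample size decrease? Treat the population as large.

Conservative (p = 0.5): n = 1.960² × 0.25 / 0.062² ≈ 249.84 → 250.
Using p = 0.38: p(1−p) = 0.2356, so n = 1.960² × 0.2356 / 0.062² ≈ 235.45 → 236.
Reduction: 250 − 236 = 14.

14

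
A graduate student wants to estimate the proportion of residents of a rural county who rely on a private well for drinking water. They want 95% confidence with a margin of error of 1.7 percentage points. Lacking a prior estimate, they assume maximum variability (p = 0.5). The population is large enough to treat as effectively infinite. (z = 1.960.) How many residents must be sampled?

With p = 0.5, p(1−p) = 0.25.
n = z²·p(1−p)/E² = 1.960² × 0.2500 / 0.017² = 3.8416 × 0.2500 / 0.000289 ≈ 3323.18.
Rounding up gives n = 3324.

3324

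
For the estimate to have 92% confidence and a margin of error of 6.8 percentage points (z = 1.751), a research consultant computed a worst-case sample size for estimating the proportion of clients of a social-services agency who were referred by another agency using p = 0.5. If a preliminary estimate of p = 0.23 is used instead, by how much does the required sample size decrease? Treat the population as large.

48

Conservative (p = 0.5): n = 1.751² × 0.25 / 0.068² ≈ 165.77 → 166.
Using p = 0.23: p(1−p) = 0.1771, so n = 1.751² × 0.1771 / 0.068² ≈ 117.43 → 118.
Reduction: 166 − 118 = 48.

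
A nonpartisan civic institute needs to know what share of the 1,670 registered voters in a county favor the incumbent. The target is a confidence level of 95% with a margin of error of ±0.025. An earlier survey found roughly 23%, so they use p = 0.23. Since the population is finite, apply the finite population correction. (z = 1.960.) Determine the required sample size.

660

Unadjusted: n₀ = 1.960² × 0.23 × 0.77 / 0.025² ≈ 1088.56, so n₀ = 1089.
Finite population correction with N = 1,670: n = n₀ / (1 + (n₀−1)/N) = 1089 / (1 + 1088/1670) = 1089 / 1.6515 ≈ 659.40.
Rounding up, n = 660.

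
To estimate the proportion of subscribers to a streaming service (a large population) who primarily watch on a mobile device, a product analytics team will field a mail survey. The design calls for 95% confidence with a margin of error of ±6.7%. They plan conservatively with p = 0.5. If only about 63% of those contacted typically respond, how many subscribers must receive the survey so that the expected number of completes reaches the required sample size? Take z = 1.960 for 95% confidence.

Completed interviews needed: n₀ = 1.960² × 0.2500 / 0.067² ≈ 213.95 → 214.
At a 63% response rate, contacts needed = 214 / 0.63 ≈ 339.68 → 340.

340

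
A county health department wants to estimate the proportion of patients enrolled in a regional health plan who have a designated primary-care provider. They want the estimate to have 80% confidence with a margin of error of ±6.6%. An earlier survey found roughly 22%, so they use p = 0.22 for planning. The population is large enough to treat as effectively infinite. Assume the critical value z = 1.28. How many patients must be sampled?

With p = 0.22, p(1−p) = 0.1716.
n = z²·p(1−p)/E² = 1.28² × 0.1716 / 0.066² = 1.6384 × 0.1716 / 0.004356 ≈ 64.54.
Rounding up gives n = 65.

65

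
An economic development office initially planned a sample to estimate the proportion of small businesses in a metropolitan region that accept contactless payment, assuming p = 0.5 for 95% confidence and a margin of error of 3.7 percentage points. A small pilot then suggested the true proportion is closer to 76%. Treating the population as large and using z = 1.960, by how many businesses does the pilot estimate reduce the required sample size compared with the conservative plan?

190

Conservative (p = 0.5): n = 1.960² × 0.25 / 0.037² ≈ 701.53 → 702.
Using p = 0.76: p(1−p) = 0.1824, so n = 1.960² × 0.1824 / 0.037² ≈ 511.84 → 512.
Reduction: 702 − 512 = 190.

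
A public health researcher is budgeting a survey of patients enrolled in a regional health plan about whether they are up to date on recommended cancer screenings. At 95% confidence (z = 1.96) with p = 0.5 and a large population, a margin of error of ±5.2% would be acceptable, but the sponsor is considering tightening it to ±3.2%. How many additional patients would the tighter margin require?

582

At ±5.2%: n = 1.96² × 0.2500 / 0.052² ≈ 355.18 → 356.
At ±3.2%: n = 1.96² × 0.2500 / 0.032² ≈ 937.89 → 938.
Additional respondents: 938 − 356 = 582.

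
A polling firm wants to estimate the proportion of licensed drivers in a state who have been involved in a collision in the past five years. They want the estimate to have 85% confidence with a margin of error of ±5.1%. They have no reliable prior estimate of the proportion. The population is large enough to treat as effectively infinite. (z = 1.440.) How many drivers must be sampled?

With no prior estimate, use p = 0.5, giving p(1−p) = 0.25.
n = z²·p(1−p)/E² = 1.440² × 0.2500 / 0.051² = 2.0736 × 0.2500 / 0.002601 ≈ 199.31.
Rounding up gives n = 200.

200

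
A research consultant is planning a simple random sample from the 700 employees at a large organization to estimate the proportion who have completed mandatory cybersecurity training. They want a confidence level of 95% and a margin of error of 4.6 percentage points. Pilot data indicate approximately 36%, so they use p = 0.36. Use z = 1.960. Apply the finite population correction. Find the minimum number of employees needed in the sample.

Unadjusted: n₀ = 1.960² × 0.36 × 0.64 / 0.046² ≈ 418.29, so n₀ = 419.
Finite population correction with N = 700: n = n₀ / (1 + (n₀−1)/N) = 419 / (1 + 418/700) = 419 / 1.5971 ≈ 262.34.
Rounding up, n = 263.

263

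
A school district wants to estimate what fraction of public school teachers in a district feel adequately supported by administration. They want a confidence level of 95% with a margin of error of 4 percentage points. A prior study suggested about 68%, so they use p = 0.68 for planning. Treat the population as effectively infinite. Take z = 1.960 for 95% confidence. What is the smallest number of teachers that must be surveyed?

With p = 0.68, p(1−p) = 0.2176.
n = z²·p(1−p)/E² = 1.960² × 0.2176 / 0.040² = 3.8416 × 0.2176 / 0.001600 ≈ 522.46.
Rounding up gives n = 523.

523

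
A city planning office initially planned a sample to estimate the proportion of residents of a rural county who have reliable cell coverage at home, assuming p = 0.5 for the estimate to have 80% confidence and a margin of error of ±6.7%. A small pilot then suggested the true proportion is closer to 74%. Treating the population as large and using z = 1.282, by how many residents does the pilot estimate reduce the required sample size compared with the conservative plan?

21

Conservative (p = 0.5): n = 1.282² × 0.25 / 0.067² ≈ 91.53 → 92.
Using p = 0.74: p(1−p) = 0.1924, so n = 1.282² × 0.1924 / 0.067² ≈ 70.44 → 71.
Reduction: 92 − 71 = 21.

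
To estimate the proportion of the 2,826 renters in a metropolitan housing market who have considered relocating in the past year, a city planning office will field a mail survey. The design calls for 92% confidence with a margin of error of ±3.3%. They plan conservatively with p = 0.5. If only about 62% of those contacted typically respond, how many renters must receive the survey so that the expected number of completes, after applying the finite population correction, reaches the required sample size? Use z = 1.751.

910

Completed interviews needed (unadjusted): n₀ = 1.751² × 0.2500 / 0.033² ≈ 703.86 → 704.
FPC for N = 2,826: n = 704 / (1 + 703/2826) = 704 / 1.2488 ≈ 563.76 → 564.
At a 62% response rate, contacts needed = 564 / 0.62 ≈ 909.68 → 910.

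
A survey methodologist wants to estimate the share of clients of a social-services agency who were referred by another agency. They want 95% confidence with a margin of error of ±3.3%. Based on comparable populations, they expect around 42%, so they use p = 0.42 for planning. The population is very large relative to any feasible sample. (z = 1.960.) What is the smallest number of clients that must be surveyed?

With p = 0.42, p(1−p) = 0.2436.
n = z²·p(1−p)/E² = 1.960² × 0.2436 / 0.033² = 3.8416 × 0.2436 / 0.001089 ≈ 859.33.
Rounding up gives n = 860.

860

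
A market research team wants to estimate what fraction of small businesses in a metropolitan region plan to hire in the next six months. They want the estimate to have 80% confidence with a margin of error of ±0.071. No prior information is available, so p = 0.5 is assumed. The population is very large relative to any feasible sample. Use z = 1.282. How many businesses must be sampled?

82

With p = 0.5, p(1−p) = 0.25.
n = z²·p(1−p)/E² = 1.282² × 0.2500 / 0.071² = 1.6435 × 0.2500 / 0.005041 ≈ 81.51.
Rounding up gives n = 82.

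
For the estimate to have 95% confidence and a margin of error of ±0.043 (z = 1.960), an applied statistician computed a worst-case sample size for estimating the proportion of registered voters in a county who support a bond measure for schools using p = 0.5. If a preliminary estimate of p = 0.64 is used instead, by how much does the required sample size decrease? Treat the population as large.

41

Conservative (p = 0.5): n = 1.960² × 0.25 / 0.043² ≈ 519.42 → 520.
Using p = 0.64: p(1−p) = 0.2304, so n = 1.960² × 0.2304 / 0.043² ≈ 478.69 → 479.
Reduction: 520 − 479 = 41.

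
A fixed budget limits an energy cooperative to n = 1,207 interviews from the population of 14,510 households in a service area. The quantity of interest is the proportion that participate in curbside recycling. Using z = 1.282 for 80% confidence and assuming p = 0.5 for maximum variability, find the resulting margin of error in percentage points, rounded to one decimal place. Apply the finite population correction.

1.8

Finite-population factor: (N−n)/(N−1) = (14510−1207)/(14510−1) = 0.9169.
SE(p̂) = √[p(1−p)/n · (N−n)/(N−1)] = √[0.2500/1207 × 0.9169] = 0.01378.
E = z × SE = 1.282 × 0.01378 = 0.01767 ≈ 1.8 percentage points.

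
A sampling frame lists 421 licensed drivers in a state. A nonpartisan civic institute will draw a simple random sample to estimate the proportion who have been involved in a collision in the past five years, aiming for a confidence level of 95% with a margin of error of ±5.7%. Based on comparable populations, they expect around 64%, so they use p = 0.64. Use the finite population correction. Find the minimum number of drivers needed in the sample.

166

For 95% confidence, z = 1.960.
Unadjusted: n₀ = 1.960² × 0.64 × 0.36 / 0.057² ≈ 272.42, so n₀ = 273.
Finite population correction with N = 421: n = n₀ / (1 + (n₀−1)/N) = 273 / (1 + 272/421) = 273 / 1.6461 ≈ 165.85.
Rounding up, n = 166.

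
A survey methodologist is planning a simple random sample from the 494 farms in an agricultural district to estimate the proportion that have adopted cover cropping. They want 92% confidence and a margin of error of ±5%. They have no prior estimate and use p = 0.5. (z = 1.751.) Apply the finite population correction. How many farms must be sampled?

Unadjusted: n₀ = 1.751² × 0.50 × 0.50 / 0.050² ≈ 306.60, so n₀ = 307.
Finite population correction with N = 494: n = n₀ / (1 + (n₀−1)/N) = 307 / (1 + 306/494) = 307 / 1.6194 ≈ 189.57.
Rounding up, n = 190.

190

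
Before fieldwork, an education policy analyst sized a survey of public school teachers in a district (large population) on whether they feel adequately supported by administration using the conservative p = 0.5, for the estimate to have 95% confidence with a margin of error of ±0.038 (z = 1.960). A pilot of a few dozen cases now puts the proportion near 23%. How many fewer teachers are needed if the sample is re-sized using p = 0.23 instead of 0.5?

Conservative (p = 0.5): n = 1.960² × 0.25 / 0.038² ≈ 665.10 → 666.
Using p = 0.23: p(1−p) = 0.1771, so n = 1.960² × 0.1771 / 0.038² ≈ 471.15 → 472.
Reduction: 666 − 472 = 194.

194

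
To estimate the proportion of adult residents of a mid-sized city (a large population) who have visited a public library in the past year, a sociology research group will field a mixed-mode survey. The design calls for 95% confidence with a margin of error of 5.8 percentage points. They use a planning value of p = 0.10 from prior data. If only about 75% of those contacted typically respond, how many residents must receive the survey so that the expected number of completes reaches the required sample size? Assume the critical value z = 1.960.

138

Completed interviews needed: n₀ = 1.960² × 0.0900 / 0.058² ≈ 102.78 → 103.
At a 75% response rate, contacts needed = 103 / 0.75 ≈ 137.33 → 138.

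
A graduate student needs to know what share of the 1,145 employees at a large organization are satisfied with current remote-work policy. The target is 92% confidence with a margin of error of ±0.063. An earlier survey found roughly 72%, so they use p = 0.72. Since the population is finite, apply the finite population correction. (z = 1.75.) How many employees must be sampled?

138

Unadjusted: n₀ = 1.75² × 0.72 × 0.28 / 0.063² ≈ 155.56, so n₀ = 156.
Finite population correction with N = 1,145: n = n₀ / (1 + (n₀−1)/N) = 156 / (1 + 155/1145) = 156 / 1.1354 ≈ 137.40.
Rounding up, n = 138.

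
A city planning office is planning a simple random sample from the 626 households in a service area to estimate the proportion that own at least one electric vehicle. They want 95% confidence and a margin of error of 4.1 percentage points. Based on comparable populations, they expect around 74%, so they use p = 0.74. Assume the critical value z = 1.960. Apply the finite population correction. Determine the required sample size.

Unadjusted: n₀ = 1.960² × 0.74 × 0.26 / 0.041² ≈ 439.69, so n₀ = 440.
Finite population correction with N = 626: n = n₀ / (1 + (n₀−1)/N) = 440 / (1 + 439/626) = 440 / 1.7013 ≈ 258.63.
Rounding up, n = 259.

259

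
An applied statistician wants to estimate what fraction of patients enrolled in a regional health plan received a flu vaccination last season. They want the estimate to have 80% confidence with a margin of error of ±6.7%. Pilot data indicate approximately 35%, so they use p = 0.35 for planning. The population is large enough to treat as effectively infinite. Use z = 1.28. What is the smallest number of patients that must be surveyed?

With p = 0.35, p(1−p) = 0.2275.
n = z²·p(1−p)/E² = 1.28² × 0.2275 / 0.067² = 1.6384 × 0.2275 / 0.004489 ≈ 83.03.
Rounding up gives n = 84.

84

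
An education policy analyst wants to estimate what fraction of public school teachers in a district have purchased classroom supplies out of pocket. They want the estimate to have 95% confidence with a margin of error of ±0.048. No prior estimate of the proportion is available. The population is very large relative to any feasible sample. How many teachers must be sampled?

417

For 95% confidence, z = 1.960.
With no prior estimate, use p = 0.5, giving p(1−p) = 0.25.
n = z²·p(1−p)/E² = 1.960² × 0.2500 / 0.048² = 3.8416 × 0.2500 / 0.002304 ≈ 416.84.
Rounding up gives n = 417.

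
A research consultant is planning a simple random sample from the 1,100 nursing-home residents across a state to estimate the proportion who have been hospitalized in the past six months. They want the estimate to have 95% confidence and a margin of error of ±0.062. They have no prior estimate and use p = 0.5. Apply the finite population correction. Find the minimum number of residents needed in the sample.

204

For 95% confidence, z = 1.96.
Unadjusted: n₀ = 1.96² × 0.50 × 0.50 / 0.062² ≈ 249.84, so n₀ = 250.
Finite population correction with N = 1,100: n = n₀ / (1 + (n₀−1)/N) = 250 / (1 + 249/1100) = 250 / 1.2264 ≈ 203.85.
Rounding up, n = 204.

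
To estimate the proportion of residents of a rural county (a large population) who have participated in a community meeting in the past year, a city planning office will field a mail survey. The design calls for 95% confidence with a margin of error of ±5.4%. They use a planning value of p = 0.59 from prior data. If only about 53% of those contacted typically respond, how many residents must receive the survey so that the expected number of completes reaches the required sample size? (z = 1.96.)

Completed interviews needed: n₀ = 1.96² × 0.2419 / 0.054² ≈ 318.68 → 319.
At a 53% response rate, contacts needed = 319 / 0.53 ≈ 601.89 → 602.

602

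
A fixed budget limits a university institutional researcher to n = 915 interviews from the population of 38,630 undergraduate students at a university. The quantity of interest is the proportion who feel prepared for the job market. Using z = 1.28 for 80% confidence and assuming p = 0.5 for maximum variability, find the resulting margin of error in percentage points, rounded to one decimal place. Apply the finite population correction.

Finite-population factor: (N−n)/(N−1) = (38630−915)/(38630−1) = 0.9763.
SE(p̂) = √[p(1−p)/n · (N−n)/(N−1)] = √[0.2500/915 × 0.9763] = 0.01633.
E = z × SE = 1.28 × 0.01633 = 0.02091 ≈ 2.1 percentage points.

2.1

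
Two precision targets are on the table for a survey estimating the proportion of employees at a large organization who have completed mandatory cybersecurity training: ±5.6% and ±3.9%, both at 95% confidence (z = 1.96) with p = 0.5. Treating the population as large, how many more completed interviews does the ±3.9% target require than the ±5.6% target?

325

At ±5.6%: n = 1.96² × 0.2500 / 0.056² ≈ 306.25 → 307.
At ±3.9%: n = 1.96² × 0.2500 / 0.039² ≈ 631.43 → 632.
Additional respondents: 632 − 307 = 325.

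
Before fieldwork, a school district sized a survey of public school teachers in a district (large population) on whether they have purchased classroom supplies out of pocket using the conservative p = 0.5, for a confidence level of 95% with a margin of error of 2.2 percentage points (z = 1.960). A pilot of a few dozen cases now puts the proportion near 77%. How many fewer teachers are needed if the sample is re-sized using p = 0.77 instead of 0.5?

579

Conservative (p = 0.5): n = 1.960² × 0.25 / 0.022² ≈ 1984.30 → 1985.
Using p = 0.77: p(1−p) = 0.1771, so n = 1.960² × 0.1771 / 0.022² ≈ 1405.68 → 1406.
Reduction: 1985 − 1406 = 579.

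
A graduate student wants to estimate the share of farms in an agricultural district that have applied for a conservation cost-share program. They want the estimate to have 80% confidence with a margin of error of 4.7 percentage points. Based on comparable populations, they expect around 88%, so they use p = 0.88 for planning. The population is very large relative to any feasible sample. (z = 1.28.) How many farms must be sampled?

79

With p = 0.88, p(1−p) = 0.1056.
n = z²·p(1−p)/E² = 1.28² × 0.1056 / 0.047² = 1.6384 × 0.1056 / 0.002209 ≈ 78.32.
Rounding up gives n = 79.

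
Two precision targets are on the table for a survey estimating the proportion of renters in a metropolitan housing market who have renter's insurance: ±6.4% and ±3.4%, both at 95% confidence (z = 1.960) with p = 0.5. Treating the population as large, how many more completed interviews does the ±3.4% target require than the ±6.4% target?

At ±6.4%: n = 1.960² × 0.2500 / 0.064² ≈ 234.47 → 235.
At ±3.4%: n = 1.960² × 0.2500 / 0.034² ≈ 830.80 → 831.
Additional respondents: 831 − 235 = 596.

596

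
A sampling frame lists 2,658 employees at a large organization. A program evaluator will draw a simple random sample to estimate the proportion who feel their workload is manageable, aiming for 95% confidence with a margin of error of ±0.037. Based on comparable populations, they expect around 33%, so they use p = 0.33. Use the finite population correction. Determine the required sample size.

For 95% confidence, z = 1.96.
Unadjusted: n₀ = 1.96² × 0.33 × 0.67 / 0.037² ≈ 620.44, so n₀ = 621.
Finite population correction with N = 2,658: n = n₀ / (1 + (n₀−1)/N) = 621 / (1 + 620/2658) = 621 / 1.2333 ≈ 503.54.
Rounding up, n = 504.

504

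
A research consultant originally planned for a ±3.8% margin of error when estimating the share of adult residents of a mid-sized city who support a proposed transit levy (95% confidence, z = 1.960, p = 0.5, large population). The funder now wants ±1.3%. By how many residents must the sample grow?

5017

At ±3.8%: n = 1.960² × 0.2500 / 0.038² ≈ 665.10 → 666.
At ±1.3%: n = 1.960² × 0.2500 / 0.013² ≈ 5682.84 → 5683.
Additional respondents: 5683 − 666 = 5017.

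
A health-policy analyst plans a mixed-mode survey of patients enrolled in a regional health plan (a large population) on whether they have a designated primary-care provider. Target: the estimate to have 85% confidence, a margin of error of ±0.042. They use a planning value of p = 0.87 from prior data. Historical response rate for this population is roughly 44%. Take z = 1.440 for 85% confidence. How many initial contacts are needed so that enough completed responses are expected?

Completed interviews needed: n₀ = 1.440² × 0.1131 / 0.042² ≈ 132.95 → 133.
At a 44% response rate, contacts needed = 133 / 0.44 ≈ 302.27 → 303.

303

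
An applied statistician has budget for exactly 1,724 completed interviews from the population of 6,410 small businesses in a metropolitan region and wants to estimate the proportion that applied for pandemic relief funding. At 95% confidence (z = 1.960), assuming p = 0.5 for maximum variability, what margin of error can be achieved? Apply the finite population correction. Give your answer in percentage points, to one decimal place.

Finite-population factor: (N−n)/(N−1) = (6410−1724)/(6410−1) = 0.7312.
SE(p̂) = √[p(1−p)/n · (N−n)/(N−1)] = √[0.2500/1724 × 0.7312] = 0.01030.
E = z × SE = 1.960 × 0.01030 = 0.02018 ≈ 2.0 percentage points.

2.0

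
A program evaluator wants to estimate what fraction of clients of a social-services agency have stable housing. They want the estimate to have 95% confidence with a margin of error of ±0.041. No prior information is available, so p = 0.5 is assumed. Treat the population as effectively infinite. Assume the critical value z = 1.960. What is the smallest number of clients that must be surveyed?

With p = 0.5, p(1−p) = 0.25.
n = z²·p(1−p)/E² = 1.960² × 0.2500 / 0.041² = 3.8416 × 0.2500 / 0.001681 ≈ 571.33.
Rounding up gives n = 572.

572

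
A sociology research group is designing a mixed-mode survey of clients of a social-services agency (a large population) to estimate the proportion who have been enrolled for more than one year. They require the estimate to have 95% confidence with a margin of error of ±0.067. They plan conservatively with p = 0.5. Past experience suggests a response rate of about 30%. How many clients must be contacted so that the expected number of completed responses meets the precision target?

714

For 95% confidence, z = 1.960.
Completed interviews needed: n₀ = 1.960² × 0.2500 / 0.067² ≈ 213.95 → 214.
At a 30% response rate, contacts needed = 214 / 0.30 ≈ 713.33 → 714.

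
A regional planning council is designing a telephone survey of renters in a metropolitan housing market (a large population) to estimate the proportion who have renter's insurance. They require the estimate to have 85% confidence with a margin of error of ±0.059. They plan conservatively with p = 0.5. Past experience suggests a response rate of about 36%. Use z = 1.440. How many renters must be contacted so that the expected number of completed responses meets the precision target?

414

Completed interviews needed: n₀ = 1.440² × 0.2500 / 0.059² ≈ 148.92 → 149.
At a 36% response rate, contacts needed = 149 / 0.36 ≈ 413.89 → 414.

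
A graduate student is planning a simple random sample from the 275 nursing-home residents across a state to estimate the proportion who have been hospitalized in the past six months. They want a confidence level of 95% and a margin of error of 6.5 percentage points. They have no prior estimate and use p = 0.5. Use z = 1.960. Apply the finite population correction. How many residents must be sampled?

Unadjusted: n₀ = 1.960² × 0.50 × 0.50 / 0.065² ≈ 227.31, so n₀ = 228.
Finite population correction with N = 275: n = n₀ / (1 + (n₀−1)/N) = 228 / (1 + 227/275) = 228 / 1.8255 ≈ 124.90.
Rounding up, n = 125.

125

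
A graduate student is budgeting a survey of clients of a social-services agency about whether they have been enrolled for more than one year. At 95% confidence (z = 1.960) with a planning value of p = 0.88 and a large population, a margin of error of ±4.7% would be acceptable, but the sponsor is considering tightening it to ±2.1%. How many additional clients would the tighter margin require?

At ±4.7%: n = 1.960² × 0.1056 / 0.047² ≈ 183.65 → 184.
At ±2.1%: n = 1.960² × 0.1056 / 0.021² ≈ 919.89 → 920.
Additional respondents: 920 − 184 = 736.

736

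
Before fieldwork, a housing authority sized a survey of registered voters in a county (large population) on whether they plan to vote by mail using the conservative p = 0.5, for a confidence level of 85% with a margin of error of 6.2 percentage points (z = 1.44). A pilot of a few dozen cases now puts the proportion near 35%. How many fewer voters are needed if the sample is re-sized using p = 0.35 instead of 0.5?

12

Conservative (p = 0.5): n = 1.44² × 0.25 / 0.062² ≈ 134.86 → 135.
Using p = 0.35: p(1−p) = 0.2275, so n = 1.44² × 0.2275 / 0.062² ≈ 122.72 → 123.
Reduction: 135 − 123 = 12.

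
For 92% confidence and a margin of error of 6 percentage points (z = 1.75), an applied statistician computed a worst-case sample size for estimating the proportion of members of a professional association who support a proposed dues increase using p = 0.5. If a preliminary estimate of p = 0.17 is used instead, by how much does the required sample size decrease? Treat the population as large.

92

Conservative (p = 0.5): n = 1.75² × 0.25 / 0.060² ≈ 212.67 → 213.
Using p = 0.17: p(1−p) = 0.1411, so n = 1.75² × 0.1411 / 0.060² ≈ 120.03 → 121.
Reduction: 213 − 121 = 92.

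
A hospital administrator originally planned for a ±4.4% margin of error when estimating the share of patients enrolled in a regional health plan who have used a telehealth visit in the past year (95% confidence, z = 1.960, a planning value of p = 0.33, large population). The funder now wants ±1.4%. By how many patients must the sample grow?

3895

At ±4.4%: n = 1.960² × 0.2211 / 0.044² ≈ 438.73 → 439.
At ±1.4%: n = 1.960² × 0.2211 / 0.014² ≈ 4333.56 → 4334.
Additional respondents: 4334 − 439 = 3895.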